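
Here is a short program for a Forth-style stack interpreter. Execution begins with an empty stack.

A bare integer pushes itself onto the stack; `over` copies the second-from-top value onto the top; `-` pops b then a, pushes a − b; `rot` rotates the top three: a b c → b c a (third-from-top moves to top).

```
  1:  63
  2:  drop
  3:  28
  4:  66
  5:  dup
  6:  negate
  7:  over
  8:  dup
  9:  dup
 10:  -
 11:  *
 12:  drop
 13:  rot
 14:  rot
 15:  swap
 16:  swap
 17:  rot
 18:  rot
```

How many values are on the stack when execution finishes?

63     : [63]
drop   : []
28     : [28]
66     : [28, 66]
dup    : [28, 66, 66]
negate : [28, 66, -66]
over   : [28, 66, -66, 66]
dup    : [28, 66, -66, 66, 66]
dup    : [28, 66, -66, 66, 66, 66]
-      : [28, 66, -66, 66, 0]
*      : [28, 66, -66, 0]
drop   : [28, 66, -66]
rot    : [66, -66, 28]
rot    : [-66, 28, 66]
swap   : [-66, 66, 28]
swap   : [-66, 28, 66]
rot    : [28, 66, -66]
rot    : [66, -66, 28]

3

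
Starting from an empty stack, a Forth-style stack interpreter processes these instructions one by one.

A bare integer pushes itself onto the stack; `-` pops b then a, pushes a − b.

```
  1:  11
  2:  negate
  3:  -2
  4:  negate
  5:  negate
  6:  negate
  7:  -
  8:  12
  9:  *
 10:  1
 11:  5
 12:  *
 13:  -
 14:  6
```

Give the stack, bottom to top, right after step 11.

11      11
negate  -11
-2      -11 -2
negate  -11 2
negate  -11 -2
negate  -11 2
-       -13
12      -13 12
*       -156
1       -156 1
5       -156 1 5

[-156, 1, 5]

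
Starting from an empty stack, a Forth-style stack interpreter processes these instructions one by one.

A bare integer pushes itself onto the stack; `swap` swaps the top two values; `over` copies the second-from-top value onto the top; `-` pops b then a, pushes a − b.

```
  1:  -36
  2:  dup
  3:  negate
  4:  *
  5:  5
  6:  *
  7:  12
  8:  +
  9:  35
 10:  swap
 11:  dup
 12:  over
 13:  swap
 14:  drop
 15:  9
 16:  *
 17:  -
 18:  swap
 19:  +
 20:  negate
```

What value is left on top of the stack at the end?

-36    : -36
dup    : -36 -36
negate : -36 36
*      : -1296
5      : -1296 5
*      : -6480
12     : -6480 12
+      : -6468
35     : -6468 35
swap   : 35 -6468
dup    : 35 -6468 -6468
over   : 35 -6468 -6468 -6468
swap   : 35 -6468 -6468 -6468
drop   : 35 -6468 -6468
9      : 35 -6468 -6468 9
*      : 35 -6468 -58212
-      : 35 51744
swap   : 51744 35
+      : 51779
negate : -51779

-51779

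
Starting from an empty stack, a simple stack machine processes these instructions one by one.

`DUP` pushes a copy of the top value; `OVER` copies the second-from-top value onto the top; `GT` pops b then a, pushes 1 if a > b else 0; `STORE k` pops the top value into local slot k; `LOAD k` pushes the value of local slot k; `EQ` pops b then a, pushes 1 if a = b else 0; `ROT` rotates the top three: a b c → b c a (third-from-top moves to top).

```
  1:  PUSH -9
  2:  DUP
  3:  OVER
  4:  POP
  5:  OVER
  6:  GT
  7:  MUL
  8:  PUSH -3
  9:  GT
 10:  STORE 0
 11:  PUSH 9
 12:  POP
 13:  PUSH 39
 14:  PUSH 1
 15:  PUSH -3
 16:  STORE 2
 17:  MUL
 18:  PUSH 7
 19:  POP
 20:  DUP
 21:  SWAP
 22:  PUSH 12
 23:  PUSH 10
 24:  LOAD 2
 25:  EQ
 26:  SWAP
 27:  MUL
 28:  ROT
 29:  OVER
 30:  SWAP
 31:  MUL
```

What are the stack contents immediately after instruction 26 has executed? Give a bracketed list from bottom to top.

PUSH -9 : [-9]
DUP     : [-9, -9]
OVER    : [-9, -9, -9]
POP     : [-9, -9]
OVER    : [-9, -9, -9]
GT      : [-9, 0]
MUL     : [0]
PUSH -3 : [0, -3]
GT      : [1]
STORE 0 : []
PUSH 9  : [9]
POP     : []
PUSH 39 : [39]
PUSH 1  : [39, 1]
PUSH -3 : [39, 1, -3]
STORE 2 : [39, 1]
MUL     : [39]
PUSH 7  : [39, 7]
POP     : [39]
DUP     : [39, 39]
SWAP    : [39, 39]
PUSH 12 : [39, 39, 12]
PUSH 10 : [39, 39, 12, 10]
LOAD 2  : [39, 39, 12, 10, -3]
EQ      : [39, 39, 12, 0]
SWAP    : [39, 39, 0, 12]

[39, 39, 0, 12]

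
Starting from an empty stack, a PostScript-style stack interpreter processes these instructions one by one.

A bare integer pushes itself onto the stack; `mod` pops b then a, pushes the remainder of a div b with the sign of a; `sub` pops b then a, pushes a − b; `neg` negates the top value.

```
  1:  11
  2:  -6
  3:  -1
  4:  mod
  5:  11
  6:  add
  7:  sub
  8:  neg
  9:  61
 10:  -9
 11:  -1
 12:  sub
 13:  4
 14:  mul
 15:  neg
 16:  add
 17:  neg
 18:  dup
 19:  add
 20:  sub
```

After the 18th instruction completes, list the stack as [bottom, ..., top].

11  → [11]
-6  → [11, -6]
-1  → [11, -6, -1]
mod → [11, 0]
11  → [11, 0, 11]
add → [11, 11]
sub → [0]
neg → [0]
61  → [0, 61]
-9  → [0, 61, -9]
-1  → [0, 61, -9, -1]
sub → [0, 61, -8]
4   → [0, 61, -8, 4]
mul → [0, 61, -32]
neg → [0, 61, 32]
add → [0, 93]
neg → [0, -93]
dup → [0, -93, -93]

[0, -93, -93]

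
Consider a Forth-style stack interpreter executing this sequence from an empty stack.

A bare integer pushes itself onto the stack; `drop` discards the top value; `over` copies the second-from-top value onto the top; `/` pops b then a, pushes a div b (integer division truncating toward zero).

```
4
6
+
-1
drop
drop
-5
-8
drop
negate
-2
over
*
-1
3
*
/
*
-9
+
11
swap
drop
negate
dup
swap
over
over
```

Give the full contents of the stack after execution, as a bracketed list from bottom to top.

4      → [4]
6      → [4, 6]
+      → [10]
-1     → [10, -1]
drop   → [10]
drop   → []
-5     → [-5]
-8     → [-5, -8]
drop   → [-5]
negate → [5]
-2     → [5, -2]
over   → [5, -2, 5]
*      → [5, -10]
-1     → [5, -10, -1]
3      → [5, -10, -1, 3]
*      → [5, -10, -3]
/      → [5, 3]
*      → [15]
-9     → [15, -9]
+      → [6]
11     → [6, 11]
swap   → [11, 6]
drop   → [11]
negate → [-11]
dup    → [-11, -11]
swap   → [-11, -11]
over   → [-11, -11, -11]
over   → [-11, -11, -11, -11]

[-11, -11, -11, -11]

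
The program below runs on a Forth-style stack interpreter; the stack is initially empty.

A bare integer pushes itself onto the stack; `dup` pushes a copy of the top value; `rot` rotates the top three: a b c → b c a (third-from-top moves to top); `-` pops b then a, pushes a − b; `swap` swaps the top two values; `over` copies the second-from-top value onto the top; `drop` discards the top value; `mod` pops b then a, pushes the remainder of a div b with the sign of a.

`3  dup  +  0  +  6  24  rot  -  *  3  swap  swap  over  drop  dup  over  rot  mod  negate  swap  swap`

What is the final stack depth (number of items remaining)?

3

3       [3]
dup     [3, 3]
+       [6]
0       [6, 0]
+       [6]
6       [6, 6]
24      [6, 6, 24]
rot     [6, 24, 6]
-       [6, 18]
*       [108]
3       [108, 3]
swap    [3, 108]
swap    [108, 3]
over    [108, 3, 108]
drop    [108, 3]
dup     [108, 3, 3]
over    [108, 3, 3, 3]
rot     [108, 3, 3, 3]
mod     [108, 3, 0]
negate  [108, 3, 0]
swap    [108, 0, 3]
swap    [108, 3, 0]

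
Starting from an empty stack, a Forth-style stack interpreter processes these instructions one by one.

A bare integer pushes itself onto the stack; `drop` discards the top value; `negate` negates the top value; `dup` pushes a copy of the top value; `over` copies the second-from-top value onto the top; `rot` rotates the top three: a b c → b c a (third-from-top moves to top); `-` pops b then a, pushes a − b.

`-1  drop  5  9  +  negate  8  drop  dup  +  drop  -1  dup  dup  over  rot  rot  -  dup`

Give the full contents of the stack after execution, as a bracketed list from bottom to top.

[-1, -1, 0, 0]

-1     -> [-1]
drop   -> []
5      -> [5]
9      -> [5, 9]
+      -> [14]
negate -> [-14]
8      -> [-14, 8]
drop   -> [-14]
dup    -> [-14, -14]
+      -> [-28]
drop   -> []
-1     -> [-1]
dup    -> [-1, -1]
dup    -> [-1, -1, -1]
over   -> [-1, -1, -1, -1]
rot    -> [-1, -1, -1, -1]
rot    -> [-1, -1, -1, -1]
-      -> [-1, -1, 0]
dup    -> [-1, -1, 0, 0]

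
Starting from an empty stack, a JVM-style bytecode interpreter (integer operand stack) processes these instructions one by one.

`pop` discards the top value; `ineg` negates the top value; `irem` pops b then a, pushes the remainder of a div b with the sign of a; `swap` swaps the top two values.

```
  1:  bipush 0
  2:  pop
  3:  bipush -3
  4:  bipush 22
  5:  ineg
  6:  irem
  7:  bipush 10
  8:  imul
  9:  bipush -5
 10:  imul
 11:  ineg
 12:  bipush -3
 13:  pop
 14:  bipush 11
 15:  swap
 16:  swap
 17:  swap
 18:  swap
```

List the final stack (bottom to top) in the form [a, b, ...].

[-150, 11]

bipush 0  : 0
pop       : (empty)
bipush -3 : -3
bipush 22 : -3 22
ineg      : -3 -22
irem      : -3
bipush 10 : -3 10
imul      : -30
bipush -5 : -30 -5
imul      : 150
ineg      : -150
bipush -3 : -150 -3
pop       : -150
bipush 11 : -150 11
swap      : 11 -150
swap      : -150 11
swap      : 11 -150
swap      : -150 11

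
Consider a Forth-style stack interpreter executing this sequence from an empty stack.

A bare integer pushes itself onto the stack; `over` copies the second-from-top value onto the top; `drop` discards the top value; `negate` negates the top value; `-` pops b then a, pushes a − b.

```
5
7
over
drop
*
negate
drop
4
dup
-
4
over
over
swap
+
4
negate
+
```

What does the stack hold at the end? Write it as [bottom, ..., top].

[0, 4, 0]

5      : 5
7      : 5 7
over   : 5 7 5
drop   : 5 7
*      : 35
negate : -35
drop   : (empty)
4      : 4
dup    : 4 4
-      : 0
4      : 0 4
over   : 0 4 0
over   : 0 4 0 4
swap   : 0 4 4 0
+      : 0 4 4
4      : 0 4 4 4
negate : 0 4 4 -4
+      : 0 4 0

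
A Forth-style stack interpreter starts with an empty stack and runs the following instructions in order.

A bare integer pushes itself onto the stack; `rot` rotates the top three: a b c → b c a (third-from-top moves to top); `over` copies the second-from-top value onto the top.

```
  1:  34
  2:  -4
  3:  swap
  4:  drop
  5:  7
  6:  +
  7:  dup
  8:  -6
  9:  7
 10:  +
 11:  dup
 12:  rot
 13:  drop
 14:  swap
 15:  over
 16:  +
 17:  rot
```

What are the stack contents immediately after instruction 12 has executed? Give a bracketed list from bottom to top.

[3, 1, 1, 3]

34   -> 34
-4   -> 34 -4
swap -> -4 34
drop -> -4
7    -> -4 7
+    -> 3
dup  -> 3 3
-6   -> 3 3 -6
7    -> 3 3 -6 7
+    -> 3 3 1
dup  -> 3 3 1 1
rot  -> 3 1 1 3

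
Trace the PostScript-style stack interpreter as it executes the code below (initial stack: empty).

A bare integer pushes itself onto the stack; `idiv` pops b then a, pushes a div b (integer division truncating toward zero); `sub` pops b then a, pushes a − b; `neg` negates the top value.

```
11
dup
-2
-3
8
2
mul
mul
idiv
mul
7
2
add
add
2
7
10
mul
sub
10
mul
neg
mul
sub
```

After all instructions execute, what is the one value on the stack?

-6109

11   -> 11
dup  -> 11 11
-2   -> 11 11 -2
-3   -> 11 11 -2 -3
8    -> 11 11 -2 -3 8
2    -> 11 11 -2 -3 8 2
mul  -> 11 11 -2 -3 16
mul  -> 11 11 -2 -48
idiv -> 11 11 0
mul  -> 11 0
7    -> 11 0 7
2    -> 11 0 7 2
add  -> 11 0 9
add  -> 11 9
2    -> 11 9 2
7    -> 11 9 2 7
10   -> 11 9 2 7 10
mul  -> 11 9 2 70
sub  -> 11 9 -68
10   -> 11 9 -68 10
mul  -> 11 9 -680
neg  -> 11 9 680
mul  -> 11 6120
sub  -> -6109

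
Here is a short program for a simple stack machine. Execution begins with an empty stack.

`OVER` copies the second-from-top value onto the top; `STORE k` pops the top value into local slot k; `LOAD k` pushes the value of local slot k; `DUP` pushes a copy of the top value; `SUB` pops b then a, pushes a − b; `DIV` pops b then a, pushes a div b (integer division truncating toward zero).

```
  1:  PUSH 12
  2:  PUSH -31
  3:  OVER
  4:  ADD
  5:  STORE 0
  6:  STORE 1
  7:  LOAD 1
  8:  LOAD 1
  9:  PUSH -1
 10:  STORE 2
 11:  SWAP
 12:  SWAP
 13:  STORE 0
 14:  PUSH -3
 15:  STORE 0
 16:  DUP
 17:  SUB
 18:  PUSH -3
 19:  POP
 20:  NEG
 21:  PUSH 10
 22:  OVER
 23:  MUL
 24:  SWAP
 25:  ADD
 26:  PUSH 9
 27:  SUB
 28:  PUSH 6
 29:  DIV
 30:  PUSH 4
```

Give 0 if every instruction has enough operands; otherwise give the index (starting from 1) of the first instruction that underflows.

0

PUSH 12  : 12
PUSH -31 : 12 -31
OVER     : 12 -31 12
ADD      : 12 -19
STORE 0  : 12
STORE 1  : (empty)
LOAD 1   : 12
LOAD 1   : 12 12
PUSH -1  : 12 12 -1
STORE 2  : 12 12
SWAP     : 12 12
SWAP     : 12 12
STORE 0  : 12
PUSH -3  : 12 -3
STORE 0  : 12
DUP      : 12 12
SUB      : 0
PUSH -3  : 0 -3
POP      : 0
NEG      : 0
PUSH 10  : 0 10
OVER     : 0 10 0
MUL      : 0 0
SWAP     : 0 0
ADD      : 0
PUSH 9   : 0 9
SUB      : -9
PUSH 6   : -9 6
DIV      : -1
PUSH 4   : -1 4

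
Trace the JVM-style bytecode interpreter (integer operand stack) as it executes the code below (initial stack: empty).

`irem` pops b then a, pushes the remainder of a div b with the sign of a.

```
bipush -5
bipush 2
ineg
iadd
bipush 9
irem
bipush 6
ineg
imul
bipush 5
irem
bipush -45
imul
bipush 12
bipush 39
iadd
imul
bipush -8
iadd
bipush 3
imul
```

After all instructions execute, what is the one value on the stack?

-13794

bipush -5  : -5
bipush 2   : -5 2
ineg       : -5 -2
iadd       : -7
bipush 9   : -7 9
irem       : -7
bipush 6   : -7 6
ineg       : -7 -6
imul       : 42
bipush 5   : 42 5
irem       : 2
bipush -45 : 2 -45
imul       : -90
bipush 12  : -90 12
bipush 39  : -90 12 39
iadd       : -90 51
imul       : -4590
bipush -8  : -4590 -8
iadd       : -4598
bipush 3   : -4598 3
imul       : -13794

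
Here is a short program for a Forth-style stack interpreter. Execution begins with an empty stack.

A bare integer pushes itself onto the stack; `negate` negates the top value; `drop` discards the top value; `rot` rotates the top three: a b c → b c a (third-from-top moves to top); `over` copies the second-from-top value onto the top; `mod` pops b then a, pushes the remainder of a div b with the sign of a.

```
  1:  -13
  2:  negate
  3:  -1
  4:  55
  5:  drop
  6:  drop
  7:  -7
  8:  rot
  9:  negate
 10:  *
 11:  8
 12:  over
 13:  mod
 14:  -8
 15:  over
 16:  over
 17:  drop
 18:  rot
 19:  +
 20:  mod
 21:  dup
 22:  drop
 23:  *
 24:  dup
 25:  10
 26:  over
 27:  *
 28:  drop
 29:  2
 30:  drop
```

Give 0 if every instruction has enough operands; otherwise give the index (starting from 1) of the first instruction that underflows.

-13    → [-13]
negate → [13]
-1     → [13, -1]
55     → [13, -1, 55]
drop   → [13, -1]
drop   → [13]
-7     → [13, -7]
rot  — needs 3 operands, stack has 2 → underflow

8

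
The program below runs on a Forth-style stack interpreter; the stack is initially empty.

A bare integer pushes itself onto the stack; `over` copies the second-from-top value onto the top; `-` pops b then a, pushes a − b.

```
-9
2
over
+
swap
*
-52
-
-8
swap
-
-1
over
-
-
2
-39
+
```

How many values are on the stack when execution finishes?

-9   → -9
2    → -9 2
over → -9 2 -9
+    → -9 -7
swap → -7 -9
*    → 63
-52  → 63 -52
-    → 115
-8   → 115 -8
swap → -8 115
-    → -123
-1   → -123 -1
over → -123 -1 -123
-    → -123 122
-    → -245
2    → -245 2
-39  → -245 2 -39
+    → -245 -37

2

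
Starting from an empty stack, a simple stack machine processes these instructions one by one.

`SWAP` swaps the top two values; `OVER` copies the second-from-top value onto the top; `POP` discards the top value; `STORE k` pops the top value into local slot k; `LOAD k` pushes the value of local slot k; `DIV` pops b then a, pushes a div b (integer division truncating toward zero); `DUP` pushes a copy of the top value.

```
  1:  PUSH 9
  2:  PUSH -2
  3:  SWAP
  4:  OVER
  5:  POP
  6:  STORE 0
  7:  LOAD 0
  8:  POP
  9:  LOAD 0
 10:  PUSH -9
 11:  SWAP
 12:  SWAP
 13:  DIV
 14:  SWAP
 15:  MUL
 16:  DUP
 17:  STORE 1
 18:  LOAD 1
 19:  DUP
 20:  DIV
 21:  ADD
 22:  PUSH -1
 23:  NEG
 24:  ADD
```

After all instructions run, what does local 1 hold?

2

PUSH 9   [9]
PUSH -2  [9, -2]
SWAP     [-2, 9]
OVER     [-2, 9, -2]
POP      [-2, 9]
STORE 0  [-2]
LOAD 0   [-2, 9]
POP      [-2]
LOAD 0   [-2, 9]
PUSH -9  [-2, 9, -9]
SWAP     [-2, -9, 9]
SWAP     [-2, 9, -9]
DIV      [-2, -1]
SWAP     [-1, -2]
MUL      [2]
DUP      [2, 2]
STORE 1  [2]
LOAD 1   [2, 2]
DUP      [2, 2, 2]
DIV      [2, 1]
ADD      [3]
PUSH -1  [3, -1]
NEG      [3, 1]
ADD      [4]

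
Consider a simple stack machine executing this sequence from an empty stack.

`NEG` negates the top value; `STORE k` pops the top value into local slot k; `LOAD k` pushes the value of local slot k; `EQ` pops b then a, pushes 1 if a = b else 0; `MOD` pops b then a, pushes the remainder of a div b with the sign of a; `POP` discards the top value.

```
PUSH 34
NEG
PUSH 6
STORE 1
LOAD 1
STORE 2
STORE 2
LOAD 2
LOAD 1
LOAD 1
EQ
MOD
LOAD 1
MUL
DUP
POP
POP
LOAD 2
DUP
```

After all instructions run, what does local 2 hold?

-34

PUSH 34 → 34
NEG     → -34
PUSH 6  → -34 6
STORE 1 → -34
LOAD 1  → -34 6
STORE 2 → -34
STORE 2 → (empty)
LOAD 2  → -34
LOAD 1  → -34 6
LOAD 1  → -34 6 6
EQ      → -34 1
MOD     → 0
LOAD 1  → 0 6
MUL     → 0
DUP     → 0 0
POP     → 0
POP     → (empty)
LOAD 2  → -34
DUP     → -34 -34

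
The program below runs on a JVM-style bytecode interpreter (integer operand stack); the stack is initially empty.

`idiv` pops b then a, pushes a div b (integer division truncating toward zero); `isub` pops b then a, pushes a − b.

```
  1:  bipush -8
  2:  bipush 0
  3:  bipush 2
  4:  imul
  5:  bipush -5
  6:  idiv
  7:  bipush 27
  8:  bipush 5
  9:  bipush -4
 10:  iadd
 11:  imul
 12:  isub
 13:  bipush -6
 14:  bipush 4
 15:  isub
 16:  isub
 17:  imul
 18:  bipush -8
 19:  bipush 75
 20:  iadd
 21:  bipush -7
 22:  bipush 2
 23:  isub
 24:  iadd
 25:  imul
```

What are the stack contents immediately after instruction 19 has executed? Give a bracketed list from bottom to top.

bipush -8 → -8
bipush 0  → -8 0
bipush 2  → -8 0 2
imul      → -8 0
bipush -5 → -8 0 -5
idiv      → -8 0
bipush 27 → -8 0 27
bipush 5  → -8 0 27 5
bipush -4 → -8 0 27 5 -4
iadd      → -8 0 27 1
imul      → -8 0 27
isub      → -8 -27
bipush -6 → -8 -27 -6
bipush 4  → -8 -27 -6 4
isub      → -8 -27 -10
isub      → -8 -17
imul      → 136
bipush -8 → 136 -8
bipush 75 → 136 -8 75

[136, -8, 75]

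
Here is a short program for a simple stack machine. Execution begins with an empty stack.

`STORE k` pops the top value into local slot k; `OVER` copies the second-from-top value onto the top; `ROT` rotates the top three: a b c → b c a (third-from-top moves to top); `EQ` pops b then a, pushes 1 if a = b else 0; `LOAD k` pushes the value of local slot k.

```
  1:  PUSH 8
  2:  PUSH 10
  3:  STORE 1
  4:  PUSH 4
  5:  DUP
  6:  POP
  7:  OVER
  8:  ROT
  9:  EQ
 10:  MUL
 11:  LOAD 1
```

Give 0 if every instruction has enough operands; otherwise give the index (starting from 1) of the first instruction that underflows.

PUSH 8  : [8]
PUSH 10 : [8, 10]
STORE 1 : [8]
PUSH 4  : [8, 4]
DUP     : [8, 4, 4]
POP     : [8, 4]
OVER    : [8, 4, 8]
ROT     : [4, 8, 8]
EQ      : [4, 1]
MUL     : [4]
LOAD 1  : [4, 10]

0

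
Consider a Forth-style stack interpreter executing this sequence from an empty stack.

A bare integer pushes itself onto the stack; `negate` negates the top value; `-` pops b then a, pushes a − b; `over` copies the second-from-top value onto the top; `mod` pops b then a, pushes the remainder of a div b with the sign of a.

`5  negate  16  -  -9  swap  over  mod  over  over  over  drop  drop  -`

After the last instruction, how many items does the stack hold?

5      → [5]
negate → [-5]
16     → [-5, 16]
-      → [-21]
-9     → [-21, -9]
swap   → [-9, -21]
over   → [-9, -21, -9]
mod    → [-9, -3]
over   → [-9, -3, -9]
over   → [-9, -3, -9, -3]
over   → [-9, -3, -9, -3, -9]
drop   → [-9, -3, -9, -3]
drop   → [-9, -3, -9]
-      → [-9, 6]

2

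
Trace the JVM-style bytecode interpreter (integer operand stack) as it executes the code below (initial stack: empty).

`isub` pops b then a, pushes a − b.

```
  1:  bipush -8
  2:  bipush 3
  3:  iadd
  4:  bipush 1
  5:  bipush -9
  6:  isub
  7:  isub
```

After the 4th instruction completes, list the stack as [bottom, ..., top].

bipush -8 -> -8
bipush 3  -> -8 3
iadd      -> -5
bipush 1  -> -5 1

[-5, 1]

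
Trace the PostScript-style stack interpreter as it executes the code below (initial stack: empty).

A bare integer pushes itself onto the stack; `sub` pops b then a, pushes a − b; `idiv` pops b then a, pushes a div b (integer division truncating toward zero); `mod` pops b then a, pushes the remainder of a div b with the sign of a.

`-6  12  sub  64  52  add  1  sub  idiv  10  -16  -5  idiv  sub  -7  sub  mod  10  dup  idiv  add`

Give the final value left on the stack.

-6   -> [-6]
12   -> [-6, 12]
sub  -> [-18]
64   -> [-18, 64]
52   -> [-18, 64, 52]
add  -> [-18, 116]
1    -> [-18, 116, 1]
sub  -> [-18, 115]
idiv -> [0]
10   -> [0, 10]
-16  -> [0, 10, -16]
-5   -> [0, 10, -16, -5]
idiv -> [0, 10, 3]
sub  -> [0, 7]
-7   -> [0, 7, -7]
sub  -> [0, 14]
mod  -> [0]
10   -> [0, 10]
dup  -> [0, 10, 10]
idiv -> [0, 1]
add  -> [1]

1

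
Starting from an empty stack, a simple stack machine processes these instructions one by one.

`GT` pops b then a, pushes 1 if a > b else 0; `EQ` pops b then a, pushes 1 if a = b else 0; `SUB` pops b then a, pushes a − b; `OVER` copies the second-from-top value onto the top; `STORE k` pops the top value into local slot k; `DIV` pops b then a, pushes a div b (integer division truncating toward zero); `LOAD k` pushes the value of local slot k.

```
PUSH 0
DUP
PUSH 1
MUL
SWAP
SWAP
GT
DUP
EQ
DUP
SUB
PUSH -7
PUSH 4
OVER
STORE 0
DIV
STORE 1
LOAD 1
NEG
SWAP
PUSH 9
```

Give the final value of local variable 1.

PUSH 0  → [0]
DUP     → [0, 0]
PUSH 1  → [0, 0, 1]
MUL     → [0, 0]
SWAP    → [0, 0]
SWAP    → [0, 0]
GT      → [0]
DUP     → [0, 0]
EQ      → [1]
DUP     → [1, 1]
SUB     → [0]
PUSH -7 → [0, -7]
PUSH 4  → [0, -7, 4]
OVER    → [0, -7, 4, -7]
STORE 0 → [0, -7, 4]
DIV     → [0, -1]
STORE 1 → [0]
LOAD 1  → [0, -1]
NEG     → [0, 1]
SWAP    → [1, 0]
PUSH 9  → [1, 0, 9]

-1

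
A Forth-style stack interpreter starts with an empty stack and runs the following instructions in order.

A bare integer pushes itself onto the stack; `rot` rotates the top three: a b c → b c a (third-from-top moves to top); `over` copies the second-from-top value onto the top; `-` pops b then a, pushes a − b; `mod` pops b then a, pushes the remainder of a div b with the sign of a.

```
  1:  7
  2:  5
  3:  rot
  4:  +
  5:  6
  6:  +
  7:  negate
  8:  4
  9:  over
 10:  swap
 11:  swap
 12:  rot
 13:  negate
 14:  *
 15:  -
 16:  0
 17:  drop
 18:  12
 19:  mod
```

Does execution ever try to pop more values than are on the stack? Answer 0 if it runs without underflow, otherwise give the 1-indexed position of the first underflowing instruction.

3

7 -> 7
5 -> 7 5
rot  — needs 3 operands, stack has 2 → underflow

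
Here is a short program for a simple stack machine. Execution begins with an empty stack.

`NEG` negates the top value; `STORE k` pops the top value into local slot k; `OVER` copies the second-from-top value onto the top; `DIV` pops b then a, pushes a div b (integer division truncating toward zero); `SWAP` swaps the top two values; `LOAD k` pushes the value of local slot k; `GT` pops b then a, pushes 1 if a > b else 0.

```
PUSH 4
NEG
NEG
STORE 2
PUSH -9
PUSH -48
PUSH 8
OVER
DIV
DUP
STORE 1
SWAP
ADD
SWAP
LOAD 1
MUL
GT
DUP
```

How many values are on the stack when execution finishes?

2

PUSH 4   → [4]
NEG      → [-4]
NEG      → [4]
STORE 2  → []
PUSH -9  → [-9]
PUSH -48 → [-9, -48]
PUSH 8   → [-9, -48, 8]
OVER     → [-9, -48, 8, -48]
DIV      → [-9, -48, 0]
DUP      → [-9, -48, 0, 0]
STORE 1  → [-9, -48, 0]
SWAP     → [-9, 0, -48]
ADD      → [-9, -48]
SWAP     → [-48, -9]
LOAD 1   → [-48, -9, 0]
MUL      → [-48, 0]
GT       → [0]
DUP      → [0, 0]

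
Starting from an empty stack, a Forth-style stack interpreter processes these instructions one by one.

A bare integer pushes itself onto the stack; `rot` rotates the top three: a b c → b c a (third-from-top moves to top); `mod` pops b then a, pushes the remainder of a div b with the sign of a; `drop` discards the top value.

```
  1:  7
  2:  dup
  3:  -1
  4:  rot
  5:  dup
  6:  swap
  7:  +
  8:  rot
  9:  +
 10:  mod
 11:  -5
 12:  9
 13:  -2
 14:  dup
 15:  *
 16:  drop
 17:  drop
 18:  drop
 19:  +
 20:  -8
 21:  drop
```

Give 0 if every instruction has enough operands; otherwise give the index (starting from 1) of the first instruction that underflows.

7    → [7]
dup  → [7, 7]
-1   → [7, 7, -1]
rot  → [7, -1, 7]
dup  → [7, -1, 7, 7]
swap → [7, -1, 7, 7]
+    → [7, -1, 14]
rot  → [-1, 14, 7]
+    → [-1, 21]
mod  → [-1]
-5   → [-1, -5]
9    → [-1, -5, 9]
-2   → [-1, -5, 9, -2]
dup  → [-1, -5, 9, -2, -2]
*    → [-1, -5, 9, 4]
drop → [-1, -5, 9]
drop → [-1, -5]
drop → [-1]
+  — needs 2 operands, stack has 1 → underflow

19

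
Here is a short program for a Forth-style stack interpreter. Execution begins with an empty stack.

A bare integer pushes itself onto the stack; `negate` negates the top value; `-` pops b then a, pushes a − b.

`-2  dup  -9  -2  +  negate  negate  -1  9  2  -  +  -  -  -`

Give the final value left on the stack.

-2     -> [-2]
dup    -> [-2, -2]
-9     -> [-2, -2, -9]
-2     -> [-2, -2, -9, -2]
+      -> [-2, -2, -11]
negate -> [-2, -2, 11]
negate -> [-2, -2, -11]
-1     -> [-2, -2, -11, -1]
9      -> [-2, -2, -11, -1, 9]
2      -> [-2, -2, -11, -1, 9, 2]
-      -> [-2, -2, -11, -1, 7]
+      -> [-2, -2, -11, 6]
-      -> [-2, -2, -17]
-      -> [-2, 15]
-      -> [-17]

-17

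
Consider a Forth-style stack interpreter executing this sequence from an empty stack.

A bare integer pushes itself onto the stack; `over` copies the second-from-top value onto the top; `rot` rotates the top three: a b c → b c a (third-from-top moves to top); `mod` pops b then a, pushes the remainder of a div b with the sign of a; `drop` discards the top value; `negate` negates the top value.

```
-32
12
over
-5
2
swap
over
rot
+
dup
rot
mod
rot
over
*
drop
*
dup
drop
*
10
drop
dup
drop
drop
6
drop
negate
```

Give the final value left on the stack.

32

-32    -> [-32]
12     -> [-32, 12]
over   -> [-32, 12, -32]
-5     -> [-32, 12, -32, -5]
2      -> [-32, 12, -32, -5, 2]
swap   -> [-32, 12, -32, 2, -5]
over   -> [-32, 12, -32, 2, -5, 2]
rot    -> [-32, 12, -32, -5, 2, 2]
+      -> [-32, 12, -32, -5, 4]
dup    -> [-32, 12, -32, -5, 4, 4]
rot    -> [-32, 12, -32, 4, 4, -5]
mod    -> [-32, 12, -32, 4, 4]
rot    -> [-32, 12, 4, 4, -32]
over   -> [-32, 12, 4, 4, -32, 4]
*      -> [-32, 12, 4, 4, -128]
drop   -> [-32, 12, 4, 4]
*      -> [-32, 12, 16]
dup    -> [-32, 12, 16, 16]
drop   -> [-32, 12, 16]
*      -> [-32, 192]
10     -> [-32, 192, 10]
drop   -> [-32, 192]
dup    -> [-32, 192, 192]
drop   -> [-32, 192]
drop   -> [-32]
6      -> [-32, 6]
drop   -> [-32]
negate -> [32]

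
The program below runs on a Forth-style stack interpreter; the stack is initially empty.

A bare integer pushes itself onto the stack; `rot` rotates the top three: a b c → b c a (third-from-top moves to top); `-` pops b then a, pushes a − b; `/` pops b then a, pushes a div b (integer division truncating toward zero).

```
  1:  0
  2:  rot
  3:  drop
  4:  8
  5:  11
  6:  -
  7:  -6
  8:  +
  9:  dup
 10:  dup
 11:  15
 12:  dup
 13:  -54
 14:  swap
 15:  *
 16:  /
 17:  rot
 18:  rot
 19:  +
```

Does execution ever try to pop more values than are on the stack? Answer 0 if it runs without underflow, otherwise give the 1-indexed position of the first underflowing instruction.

0 → 0
rot  — needs 3 operands, stack has 1 → underflow

2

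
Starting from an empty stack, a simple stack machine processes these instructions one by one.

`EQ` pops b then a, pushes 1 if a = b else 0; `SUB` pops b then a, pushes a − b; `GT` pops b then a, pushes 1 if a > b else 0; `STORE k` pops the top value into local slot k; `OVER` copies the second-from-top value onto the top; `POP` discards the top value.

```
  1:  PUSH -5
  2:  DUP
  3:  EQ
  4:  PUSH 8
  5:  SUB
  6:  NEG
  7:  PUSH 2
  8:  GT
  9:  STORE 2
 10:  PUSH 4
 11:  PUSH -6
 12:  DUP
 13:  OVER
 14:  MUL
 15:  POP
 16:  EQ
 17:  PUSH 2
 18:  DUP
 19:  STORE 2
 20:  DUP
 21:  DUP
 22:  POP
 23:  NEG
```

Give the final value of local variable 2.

2

PUSH -5  [-5]
DUP      [-5, -5]
EQ       [1]
PUSH 8   [1, 8]
SUB      [-7]
NEG      [7]
PUSH 2   [7, 2]
GT       [1]
STORE 2  []
PUSH 4   [4]
PUSH -6  [4, -6]
DUP      [4, -6, -6]
OVER     [4, -6, -6, -6]
MUL      [4, -6, 36]
POP      [4, -6]
EQ       [0]
PUSH 2   [0, 2]
DUP      [0, 2, 2]
STORE 2  [0, 2]
DUP      [0, 2, 2]
DUP      [0, 2, 2, 2]
POP      [0, 2, 2]
NEG      [0, 2, -2]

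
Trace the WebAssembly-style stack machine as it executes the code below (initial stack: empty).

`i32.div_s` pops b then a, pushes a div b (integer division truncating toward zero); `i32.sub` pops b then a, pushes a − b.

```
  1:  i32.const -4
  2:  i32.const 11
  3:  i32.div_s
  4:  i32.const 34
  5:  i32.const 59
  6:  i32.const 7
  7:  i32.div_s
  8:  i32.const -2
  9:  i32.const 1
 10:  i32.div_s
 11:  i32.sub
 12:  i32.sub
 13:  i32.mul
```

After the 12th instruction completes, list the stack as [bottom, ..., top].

[0, 24]

i32.const -4 → [-4]
i32.const 11 → [-4, 11]
i32.div_s    → [0]
i32.const 34 → [0, 34]
i32.const 59 → [0, 34, 59]
i32.const 7  → [0, 34, 59, 7]
i32.div_s    → [0, 34, 8]
i32.const -2 → [0, 34, 8, -2]
i32.const 1  → [0, 34, 8, -2, 1]
i32.div_s    → [0, 34, 8, -2]
i32.sub      → [0, 34, 10]
i32.sub      → [0, 24]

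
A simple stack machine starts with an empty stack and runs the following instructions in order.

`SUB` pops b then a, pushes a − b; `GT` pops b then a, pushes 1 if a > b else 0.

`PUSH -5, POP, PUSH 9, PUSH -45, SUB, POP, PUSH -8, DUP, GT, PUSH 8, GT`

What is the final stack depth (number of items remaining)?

PUSH -5   -5
POP       (empty)
PUSH 9    9
PUSH -45  9 -45
SUB       54
POP       (empty)
PUSH -8   -8
DUP       -8 -8
GT        0
PUSH 8    0 8
GT        0

1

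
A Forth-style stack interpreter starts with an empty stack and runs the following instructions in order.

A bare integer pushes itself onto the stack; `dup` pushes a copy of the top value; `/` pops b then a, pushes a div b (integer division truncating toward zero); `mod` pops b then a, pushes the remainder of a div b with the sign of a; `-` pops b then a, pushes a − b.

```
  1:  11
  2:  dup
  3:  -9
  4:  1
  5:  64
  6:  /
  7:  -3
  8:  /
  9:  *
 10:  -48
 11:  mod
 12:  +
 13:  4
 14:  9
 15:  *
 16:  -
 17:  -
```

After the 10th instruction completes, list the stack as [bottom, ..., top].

11  -> [11]
dup -> [11, 11]
-9  -> [11, 11, -9]
1   -> [11, 11, -9, 1]
64  -> [11, 11, -9, 1, 64]
/   -> [11, 11, -9, 0]
-3  -> [11, 11, -9, 0, -3]
/   -> [11, 11, -9, 0]
*   -> [11, 11, 0]
-48 -> [11, 11, 0, -48]

[11, 11, 0, -48]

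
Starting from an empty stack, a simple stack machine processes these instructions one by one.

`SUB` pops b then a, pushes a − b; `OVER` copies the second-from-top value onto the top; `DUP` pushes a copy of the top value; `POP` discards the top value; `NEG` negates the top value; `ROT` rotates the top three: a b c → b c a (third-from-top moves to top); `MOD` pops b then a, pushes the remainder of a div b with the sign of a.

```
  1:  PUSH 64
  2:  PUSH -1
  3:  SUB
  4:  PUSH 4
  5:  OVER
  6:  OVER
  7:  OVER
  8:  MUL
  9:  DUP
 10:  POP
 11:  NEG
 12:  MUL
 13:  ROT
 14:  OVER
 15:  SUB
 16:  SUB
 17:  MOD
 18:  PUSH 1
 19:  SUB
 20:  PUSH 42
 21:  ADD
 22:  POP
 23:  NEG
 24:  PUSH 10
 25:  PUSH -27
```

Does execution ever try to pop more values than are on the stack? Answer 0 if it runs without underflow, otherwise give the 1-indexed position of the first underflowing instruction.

PUSH 64 : [64]
PUSH -1 : [64, -1]
SUB     : [65]
PUSH 4  : [65, 4]
OVER    : [65, 4, 65]
OVER    : [65, 4, 65, 4]
OVER    : [65, 4, 65, 4, 65]
MUL     : [65, 4, 65, 260]
DUP     : [65, 4, 65, 260, 260]
POP     : [65, 4, 65, 260]
NEG     : [65, 4, 65, -260]
MUL     : [65, 4, -16900]
ROT     : [4, -16900, 65]
OVER    : [4, -16900, 65, -16900]
SUB     : [4, -16900, 16965]
SUB     : [4, -33865]
MOD     : [4]
PUSH 1  : [4, 1]
SUB     : [3]
PUSH 42 : [3, 42]
ADD     : [45]
POP     : []
NEG  — needs 1 operand, stack has 0 → underflow

23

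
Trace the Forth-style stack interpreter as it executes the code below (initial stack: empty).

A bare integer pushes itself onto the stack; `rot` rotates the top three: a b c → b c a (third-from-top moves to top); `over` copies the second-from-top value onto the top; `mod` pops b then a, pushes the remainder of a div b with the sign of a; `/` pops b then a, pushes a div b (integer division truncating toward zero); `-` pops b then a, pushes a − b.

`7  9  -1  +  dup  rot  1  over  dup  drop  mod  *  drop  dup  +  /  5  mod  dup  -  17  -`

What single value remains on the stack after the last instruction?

-17

7    → 7
9    → 7 9
-1   → 7 9 -1
+    → 7 8
dup  → 7 8 8
rot  → 8 8 7
1    → 8 8 7 1
over → 8 8 7 1 7
dup  → 8 8 7 1 7 7
drop → 8 8 7 1 7
mod  → 8 8 7 1
*    → 8 8 7
drop → 8 8
dup  → 8 8 8
+    → 8 16
/    → 0
5    → 0 5
mod  → 0
dup  → 0 0
-    → 0
17   → 0 17
-    → -17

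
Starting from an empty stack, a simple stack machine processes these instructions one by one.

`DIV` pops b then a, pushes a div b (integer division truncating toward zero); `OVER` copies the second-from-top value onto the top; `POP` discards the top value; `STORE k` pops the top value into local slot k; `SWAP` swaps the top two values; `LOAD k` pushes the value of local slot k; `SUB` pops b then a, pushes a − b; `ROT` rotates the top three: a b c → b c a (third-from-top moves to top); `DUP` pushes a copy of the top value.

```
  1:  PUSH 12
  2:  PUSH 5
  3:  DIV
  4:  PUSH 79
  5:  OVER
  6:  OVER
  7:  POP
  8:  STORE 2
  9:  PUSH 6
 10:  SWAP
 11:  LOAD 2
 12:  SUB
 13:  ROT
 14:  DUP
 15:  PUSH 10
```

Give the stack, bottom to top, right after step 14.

[6, 77, 2, 2]

PUSH 12 -> [12]
PUSH 5  -> [12, 5]
DIV     -> [2]
PUSH 79 -> [2, 79]
OVER    -> [2, 79, 2]
OVER    -> [2, 79, 2, 79]
POP     -> [2, 79, 2]
STORE 2 -> [2, 79]
PUSH 6  -> [2, 79, 6]
SWAP    -> [2, 6, 79]
LOAD 2  -> [2, 6, 79, 2]
SUB     -> [2, 6, 77]
ROT     -> [6, 77, 2]
DUP     -> [6, 77, 2, 2]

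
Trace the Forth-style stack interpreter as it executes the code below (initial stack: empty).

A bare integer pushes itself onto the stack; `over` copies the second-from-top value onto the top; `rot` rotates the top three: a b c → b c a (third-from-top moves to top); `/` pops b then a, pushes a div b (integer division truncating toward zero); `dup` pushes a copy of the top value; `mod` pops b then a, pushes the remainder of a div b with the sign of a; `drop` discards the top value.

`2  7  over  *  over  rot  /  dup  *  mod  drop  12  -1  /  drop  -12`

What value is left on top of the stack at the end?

2    : [2]
7    : [2, 7]
over : [2, 7, 2]
*    : [2, 14]
over : [2, 14, 2]
rot  : [14, 2, 2]
/    : [14, 1]
dup  : [14, 1, 1]
*    : [14, 1]
mod  : [0]
drop : []
12   : [12]
-1   : [12, -1]
/    : [-12]
drop : []
-12  : [-12]

-12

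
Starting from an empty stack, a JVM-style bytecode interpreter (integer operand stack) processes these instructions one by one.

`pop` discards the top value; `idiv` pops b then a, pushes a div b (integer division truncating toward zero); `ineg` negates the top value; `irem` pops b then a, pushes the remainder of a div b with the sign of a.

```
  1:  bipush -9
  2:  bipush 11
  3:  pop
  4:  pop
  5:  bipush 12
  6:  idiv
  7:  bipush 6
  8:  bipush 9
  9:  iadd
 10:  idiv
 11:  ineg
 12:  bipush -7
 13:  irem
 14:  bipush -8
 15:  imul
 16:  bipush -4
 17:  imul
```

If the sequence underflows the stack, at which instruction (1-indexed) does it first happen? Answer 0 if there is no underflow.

bipush -9  [-9]
bipush 11  [-9, 11]
pop        [-9]
pop        []
bipush 12  [12]
idiv  — needs 2 operands, stack has 1 → underflow

6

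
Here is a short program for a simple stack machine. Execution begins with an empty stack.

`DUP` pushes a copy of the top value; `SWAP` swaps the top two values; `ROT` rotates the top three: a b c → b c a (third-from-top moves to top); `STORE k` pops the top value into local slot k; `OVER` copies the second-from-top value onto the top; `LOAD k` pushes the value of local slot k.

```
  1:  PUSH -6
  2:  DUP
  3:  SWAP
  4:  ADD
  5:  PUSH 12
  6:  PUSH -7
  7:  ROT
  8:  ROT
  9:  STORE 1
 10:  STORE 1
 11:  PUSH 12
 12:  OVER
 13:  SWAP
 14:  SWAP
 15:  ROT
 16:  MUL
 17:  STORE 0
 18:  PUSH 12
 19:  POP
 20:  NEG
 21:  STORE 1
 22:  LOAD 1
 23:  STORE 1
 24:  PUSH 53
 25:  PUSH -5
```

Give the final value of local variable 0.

PUSH -6  -6
DUP      -6 -6
SWAP     -6 -6
ADD      -12
PUSH 12  -12 12
PUSH -7  -12 12 -7
ROT      12 -7 -12
ROT      -7 -12 12
STORE 1  -7 -12
STORE 1  -7
PUSH 12  -7 12
OVER     -7 12 -7
SWAP     -7 -7 12
SWAP     -7 12 -7
ROT      12 -7 -7
MUL      12 49
STORE 0  12
PUSH 12  12 12
POP      12
NEG      -12
STORE 1  (empty)
LOAD 1   -12
STORE 1  (empty)
PUSH 53  53
PUSH -5  53 -5

49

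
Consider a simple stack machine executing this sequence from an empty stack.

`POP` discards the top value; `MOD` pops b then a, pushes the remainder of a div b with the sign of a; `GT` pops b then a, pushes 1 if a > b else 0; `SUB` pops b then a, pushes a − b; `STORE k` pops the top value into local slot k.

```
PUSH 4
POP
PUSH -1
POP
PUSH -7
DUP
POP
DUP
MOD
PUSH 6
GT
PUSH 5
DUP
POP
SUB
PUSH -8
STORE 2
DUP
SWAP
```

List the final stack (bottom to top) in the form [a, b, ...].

PUSH 4  -> 4
POP     -> (empty)
PUSH -1 -> -1
POP     -> (empty)
PUSH -7 -> -7
DUP     -> -7 -7
POP     -> -7
DUP     -> -7 -7
MOD     -> 0
PUSH 6  -> 0 6
GT      -> 0
PUSH 5  -> 0 5
DUP     -> 0 5 5
POP     -> 0 5
SUB     -> -5
PUSH -8 -> -5 -8
STORE 2 -> -5
DUP     -> -5 -5
SWAP    -> -5 -5

[-5, -5]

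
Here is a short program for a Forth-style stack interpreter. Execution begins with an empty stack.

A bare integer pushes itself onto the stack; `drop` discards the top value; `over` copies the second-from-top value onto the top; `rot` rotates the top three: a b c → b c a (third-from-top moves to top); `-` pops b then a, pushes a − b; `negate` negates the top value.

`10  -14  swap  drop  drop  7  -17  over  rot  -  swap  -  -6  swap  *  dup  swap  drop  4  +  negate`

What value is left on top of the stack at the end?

10     : [10]
-14    : [10, -14]
swap   : [-14, 10]
drop   : [-14]
drop   : []
7      : [7]
-17    : [7, -17]
over   : [7, -17, 7]
rot    : [-17, 7, 7]
-      : [-17, 0]
swap   : [0, -17]
-      : [17]
-6     : [17, -6]
swap   : [-6, 17]
*      : [-102]
dup    : [-102, -102]
swap   : [-102, -102]
drop   : [-102]
4      : [-102, 4]
+      : [-98]
negate : [98]

98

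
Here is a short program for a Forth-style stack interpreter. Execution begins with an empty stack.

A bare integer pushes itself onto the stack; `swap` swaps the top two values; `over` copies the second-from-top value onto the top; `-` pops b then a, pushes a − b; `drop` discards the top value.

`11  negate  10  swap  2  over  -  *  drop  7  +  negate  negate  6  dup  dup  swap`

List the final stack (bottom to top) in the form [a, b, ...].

[17, 6, 6, 6]

11     -> 11
negate -> -11
10     -> -11 10
swap   -> 10 -11
2      -> 10 -11 2
over   -> 10 -11 2 -11
-      -> 10 -11 13
*      -> 10 -143
drop   -> 10
7      -> 10 7
+      -> 17
negate -> -17
negate -> 17
6      -> 17 6
dup    -> 17 6 6
dup    -> 17 6 6 6
swap   -> 17 6 6 6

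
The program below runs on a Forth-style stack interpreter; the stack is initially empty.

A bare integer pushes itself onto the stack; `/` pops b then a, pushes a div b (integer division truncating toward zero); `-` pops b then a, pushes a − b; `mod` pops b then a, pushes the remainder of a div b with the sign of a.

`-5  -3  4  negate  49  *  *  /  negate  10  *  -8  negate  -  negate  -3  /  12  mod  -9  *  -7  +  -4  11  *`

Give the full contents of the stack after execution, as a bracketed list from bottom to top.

-5      [-5]
-3      [-5, -3]
4       [-5, -3, 4]
negate  [-5, -3, -4]
49      [-5, -3, -4, 49]
*       [-5, -3, -196]
*       [-5, 588]
/       [0]
negate  [0]
10      [0, 10]
*       [0]
-8      [0, -8]
negate  [0, 8]
-       [-8]
negate  [8]
-3      [8, -3]
/       [-2]
12      [-2, 12]
mod     [-2]
-9      [-2, -9]
*       [18]
-7      [18, -7]
+       [11]
-4      [11, -4]
11      [11, -4, 11]
*       [11, -44]

[11, -44]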